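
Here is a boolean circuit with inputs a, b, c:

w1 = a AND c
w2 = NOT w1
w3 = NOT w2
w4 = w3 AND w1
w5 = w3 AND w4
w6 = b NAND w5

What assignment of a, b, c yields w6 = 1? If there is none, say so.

Check with a=0 b=0 c=1:
w1 = a AND c = 0 AND 1 = 0
w2 = NOT w1 = NOT 0 = 1
w3 = NOT w2 = NOT 1 = 0
w4 = w3 AND w1 = 0 AND 0 = 0
w5 = w3 AND w4 = 0 AND 0 = 0
w6 = b NAND w5 = 0 NAND 0 = 1
So w6 = 1 as required.

a=0 b=0 c=1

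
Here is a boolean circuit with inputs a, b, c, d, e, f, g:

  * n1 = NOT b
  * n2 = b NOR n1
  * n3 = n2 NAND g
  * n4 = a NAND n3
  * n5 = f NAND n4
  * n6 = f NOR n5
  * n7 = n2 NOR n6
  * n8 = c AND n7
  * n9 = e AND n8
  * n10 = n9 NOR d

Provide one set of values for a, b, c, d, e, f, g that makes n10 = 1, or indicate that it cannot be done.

n10 = n9 NOR d must be 1, so both n9 = 0 and d = 0.
n9 = e AND n8 must be 0, so at least one of e, n8 is 0.
Check with a=0, b=0, c=1, d=0, e=0, f=0, g=0:
n1 = NOT b = NOT 0 = 1
n2 = b NOR n1 = 0 NOR 1 = 0
n3 = n2 NAND g = 0 NAND 0 = 1
n4 = a NAND n3 = 0 NAND 1 = 1
n5 = f NAND n4 = 0 NAND 1 = 1
n6 = f NOR n5 = 0 NOR 1 = 0
n7 = n2 NOR n6 = 0 NOR 0 = 1
n8 = c AND n7 = 1 AND 1 = 1
n9 = e AND n8 = 0 AND 1 = 0
n10 = n9 NOR d = 0 NOR 0 = 1
So n10 = 1 as required.

a=0, b=0, c=1, d=0, e=0, f=0, g=0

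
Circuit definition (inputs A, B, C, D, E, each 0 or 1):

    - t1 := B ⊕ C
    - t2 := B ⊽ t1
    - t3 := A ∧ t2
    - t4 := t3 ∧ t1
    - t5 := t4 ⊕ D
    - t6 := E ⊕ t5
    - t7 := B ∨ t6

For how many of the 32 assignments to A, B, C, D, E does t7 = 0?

8

t7 = B ∨ t6 must be 0, so both B = 0 and t6 = 0.
t6 = E ⊕ t5 must be 0, so E and t5 are equal.
Enumerating the 32 input combinations, 8 give t7 = 0 and 24 give t7 = 1.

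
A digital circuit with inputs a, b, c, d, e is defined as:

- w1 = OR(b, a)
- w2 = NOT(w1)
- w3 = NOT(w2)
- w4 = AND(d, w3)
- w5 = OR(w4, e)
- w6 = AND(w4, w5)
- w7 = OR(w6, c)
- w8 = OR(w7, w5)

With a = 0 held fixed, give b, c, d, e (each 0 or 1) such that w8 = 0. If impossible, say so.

w8 = OR(w7, w5) must be 0, so both w7 = 0 and w5 = 0.
w7 = OR(w6, c) must be 0, so both w6 = 0 and c = 0.
Check with a = 0 and b=0, c=0, d=0, e=0:
w1 = OR(b, a) = OR(0, 0) = 0
w2 = NOT(w1) = NOT 0 = 1
w3 = NOT(w2) = NOT 1 = 0
w4 = AND(d, w3) = AND(0, 0) = 0
w5 = OR(w4, e) = OR(0, 0) = 0
w6 = AND(w4, w5) = AND(0, 0) = 0
w7 = OR(w6, c) = OR(0, 0) = 0
w8 = OR(w7, w5) = OR(0, 0) = 0
So w8 = 0.

b=0, c=0, d=0, e=0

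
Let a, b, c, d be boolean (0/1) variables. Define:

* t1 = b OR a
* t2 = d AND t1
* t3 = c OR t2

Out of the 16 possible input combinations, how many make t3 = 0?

t3 = c OR t2 must be 0, so both c = 0 and t2 = 0.
t2 = d AND t1 must be 0, so at least one of d, t1 is 0.
Satisfying assignments:
  a=0, b=0, c=0, d=0
  a=0, b=0, c=0, d=1
  a=0, b=1, c=0, d=0
  a=1, b=0, c=0, d=0
  a=1, b=1, c=0, d=0

5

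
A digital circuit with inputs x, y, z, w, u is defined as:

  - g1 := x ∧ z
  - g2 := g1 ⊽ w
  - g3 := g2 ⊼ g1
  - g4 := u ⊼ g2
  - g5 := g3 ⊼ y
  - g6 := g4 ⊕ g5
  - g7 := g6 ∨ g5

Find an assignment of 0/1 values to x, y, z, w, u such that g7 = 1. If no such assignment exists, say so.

Check with x=1, y=1, z=0, w=1, u=1:
g1 = x ∧ z = 1 ∧ 0 = 0
g2 = g1 ⊽ w = 0 ⊽ 1 = 0
g3 = g2 ⊼ g1 = 0 ⊼ 0 = 1
g4 = u ⊼ g2 = 1 ⊼ 0 = 1
g5 = g3 ⊼ y = 1 ⊼ 1 = 0
g6 = g4 ⊕ g5 = 1 ⊕ 0 = 1
g7 = g6 ∨ g5 = 1 ∨ 0 = 1
So g7 = 1 as required.

x=1, y=1, z=0, w=1, u=1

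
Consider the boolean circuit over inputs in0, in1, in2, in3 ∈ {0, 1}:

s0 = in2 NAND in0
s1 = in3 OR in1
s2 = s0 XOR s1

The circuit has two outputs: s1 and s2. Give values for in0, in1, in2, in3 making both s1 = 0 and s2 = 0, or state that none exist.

Check with in0=1, in1=0, in2=1, in3=0:
s0 = in2 NAND in0 = 1 NAND 1 = 0
s1 = in3 OR in1 = 0 OR 0 = 0
s2 = s0 XOR s1 = 0 XOR 0 = 0
So s1 = 0 and s2 = 0.

in0=1, in1=0, in2=1, in3=0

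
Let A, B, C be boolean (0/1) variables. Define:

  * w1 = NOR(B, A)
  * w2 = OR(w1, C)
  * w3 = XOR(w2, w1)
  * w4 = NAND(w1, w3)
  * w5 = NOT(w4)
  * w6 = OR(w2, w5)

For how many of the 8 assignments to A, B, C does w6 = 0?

w6 = OR(w2, w5) must be 0, so both w2 = 0 and w5 = 0.
Satisfying assignments:
  A=0, B=1, C=0
  A=1, B=0, C=0
  A=1, B=1, C=0

3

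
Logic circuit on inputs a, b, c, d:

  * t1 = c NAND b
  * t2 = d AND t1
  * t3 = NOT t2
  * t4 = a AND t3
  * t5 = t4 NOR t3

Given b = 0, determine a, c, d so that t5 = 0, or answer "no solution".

Check with b = 0 and a=0, c=1, d=0:
t1 = c NAND b = 1 NAND 0 = 1
t2 = d AND t1 = 0 AND 1 = 0
t3 = NOT t2 = NOT 0 = 1
t4 = a AND t3 = 0 AND 1 = 0
t5 = t4 NOR t3 = 0 NOR 1 = 0
So t5 = 0.

a=0, c=1, d=0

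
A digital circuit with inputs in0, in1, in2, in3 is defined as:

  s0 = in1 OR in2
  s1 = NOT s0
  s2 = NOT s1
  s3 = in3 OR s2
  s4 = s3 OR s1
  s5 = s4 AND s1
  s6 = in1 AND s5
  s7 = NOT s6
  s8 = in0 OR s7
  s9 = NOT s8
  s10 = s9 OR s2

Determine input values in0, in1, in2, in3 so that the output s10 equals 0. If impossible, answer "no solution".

in0=0, in1=0, in2=0, in3=0

Check with in0=0, in1=0, in2=0, in3=0:
s0 = in1 OR in2 = 0 OR 0 = 0
s1 = NOT s0 = NOT 0 = 1
s2 = NOT s1 = NOT 1 = 0
s3 = in3 OR s2 = 0 OR 0 = 0
s4 = s3 OR s1 = 0 OR 1 = 1
s5 = s4 AND s1 = 1 AND 1 = 1
s6 = in1 AND s5 = 0 AND 1 = 0
s7 = NOT s6 = NOT 0 = 1
s8 = in0 OR s7 = 0 OR 1 = 1
s9 = NOT s8 = NOT 1 = 0
s10 = s9 OR s2 = 0 OR 0 = 0
So s10 = 0 as required.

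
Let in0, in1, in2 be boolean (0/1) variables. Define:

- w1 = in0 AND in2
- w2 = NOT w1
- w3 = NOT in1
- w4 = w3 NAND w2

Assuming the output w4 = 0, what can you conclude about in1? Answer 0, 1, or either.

0

w4 = w3 NAND w2 must be 0, so both w3 = 1 and w2 = 1.
w3 = NOT in1 must be 1, so in1 = 0.
w2 = NOT w1 must be 1, so w1 = 0.
Every assignment with w4 = 0 has in1 = 0; there are 3 such assignment(s).
  in0=0, in1=0, in2=0
  in0=0, in1=0, in2=1
  in0=1, in1=0, in2=0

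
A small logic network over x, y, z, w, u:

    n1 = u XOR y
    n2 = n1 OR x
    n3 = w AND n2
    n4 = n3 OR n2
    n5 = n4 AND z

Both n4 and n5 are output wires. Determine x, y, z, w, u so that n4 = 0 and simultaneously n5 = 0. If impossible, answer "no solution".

Check with x=0 y=0 z=1 w=0 u=0:
n1 = u XOR y = 0 XOR 0 = 0
n2 = n1 OR x = 0 OR 0 = 0
n3 = w AND n2 = 0 AND 0 = 0
n4 = n3 OR n2 = 0 OR 0 = 0
n5 = n4 AND z = 0 AND 1 = 0
So n4 = 0 and n5 = 0.

x=0 y=0 z=1 w=0 u=0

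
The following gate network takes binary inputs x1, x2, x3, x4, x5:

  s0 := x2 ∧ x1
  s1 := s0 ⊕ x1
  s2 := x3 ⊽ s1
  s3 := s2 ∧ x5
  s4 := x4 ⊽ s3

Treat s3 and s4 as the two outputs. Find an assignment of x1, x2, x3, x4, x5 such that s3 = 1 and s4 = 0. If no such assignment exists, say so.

Check with x1=1, x2=1, x3=0, x4=1, x5=1:
s0 = x2 ∧ x1 = 1 ∧ 1 = 1
s1 = s0 ⊕ x1 = 1 ⊕ 1 = 0
s2 = x3 ⊽ s1 = 0 ⊽ 0 = 1
s3 = s2 ∧ x5 = 1 ∧ 1 = 1
s4 = x4 ⊽ s3 = 1 ⊽ 1 = 0
So s3 = 1 and s4 = 0.

x1=1, x2=1, x3=0, x4=1, x5=1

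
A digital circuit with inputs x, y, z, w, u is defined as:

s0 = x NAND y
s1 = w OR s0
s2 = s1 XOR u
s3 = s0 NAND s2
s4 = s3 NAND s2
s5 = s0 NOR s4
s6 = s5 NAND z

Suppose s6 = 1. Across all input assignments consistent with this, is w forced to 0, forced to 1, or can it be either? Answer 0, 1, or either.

either

Both values of w occur among assignments with s6 = 1:
  w=0: x=0, y=0, z=0, w=0, u=0
  w=1: x=0, y=0, z=0, w=1, u=0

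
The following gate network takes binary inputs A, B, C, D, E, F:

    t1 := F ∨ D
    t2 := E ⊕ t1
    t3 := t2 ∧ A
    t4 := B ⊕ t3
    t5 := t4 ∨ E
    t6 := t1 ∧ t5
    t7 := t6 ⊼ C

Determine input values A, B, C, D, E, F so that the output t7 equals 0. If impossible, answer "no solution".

A=0 B=1 C=1 D=1 E=1 F=0

t7 = t6 ⊼ C must be 0, so both t6 = 1 and C = 1.
Check with A=0 B=1 C=1 D=1 E=1 F=0:
t1 = F ∨ D = 0 ∨ 1 = 1
t2 = E ⊕ t1 = 1 ⊕ 1 = 0
t3 = t2 ∧ A = 0 ∧ 0 = 0
t4 = B ⊕ t3 = 1 ⊕ 0 = 1
t5 = t4 ∨ E = 1 ∨ 1 = 1
t6 = t1 ∧ t5 = 1 ∧ 1 = 1
t7 = t6 ⊼ C = 1 ⊼ 1 = 0
So t7 = 0 as required.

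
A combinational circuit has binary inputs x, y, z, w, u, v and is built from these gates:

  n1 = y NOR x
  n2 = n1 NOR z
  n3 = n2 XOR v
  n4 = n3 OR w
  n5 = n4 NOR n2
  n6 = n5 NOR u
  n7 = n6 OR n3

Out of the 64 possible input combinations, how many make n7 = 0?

n7 = n6 OR n3 must be 0, so both n6 = 0 and n3 = 0.
n6 = n5 NOR u must be 0, so at least one of n5, u is 1.
n3 = n2 XOR v must be 0, so n2 and v are equal.
Enumerating the 64 input combinations, 21 give n7 = 0 and 43 give n7 = 1.

21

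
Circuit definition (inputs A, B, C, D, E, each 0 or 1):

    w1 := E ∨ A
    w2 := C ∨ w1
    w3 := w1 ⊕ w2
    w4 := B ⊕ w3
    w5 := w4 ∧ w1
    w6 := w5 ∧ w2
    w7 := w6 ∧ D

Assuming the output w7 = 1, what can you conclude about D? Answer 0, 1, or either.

1

w7 = w6 ∧ D must be 1, so both w6 = 1 and D = 1.
Every assignment with w7 = 1 has D = 1; there are 6 such assignment(s).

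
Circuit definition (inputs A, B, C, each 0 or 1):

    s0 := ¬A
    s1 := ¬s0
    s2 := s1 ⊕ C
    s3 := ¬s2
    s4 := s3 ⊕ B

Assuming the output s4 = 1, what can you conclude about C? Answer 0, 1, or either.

either

Both values of C occur among assignments with s4 = 1:
  C=0: A=0, B=0, C=0
  C=1: A=0, B=1, C=1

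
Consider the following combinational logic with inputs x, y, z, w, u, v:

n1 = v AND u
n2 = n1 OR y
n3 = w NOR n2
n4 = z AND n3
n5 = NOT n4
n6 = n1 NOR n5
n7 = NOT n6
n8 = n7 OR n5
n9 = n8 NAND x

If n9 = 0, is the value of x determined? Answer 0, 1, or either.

1

n9 = n8 NAND x must be 0, so both n8 = 1 and x = 1.
n8 = n7 OR n5 must be 1, so at least one of n7, n5 is 1.
Every assignment with n9 = 0 has x = 1; there are 29 such assignment(s).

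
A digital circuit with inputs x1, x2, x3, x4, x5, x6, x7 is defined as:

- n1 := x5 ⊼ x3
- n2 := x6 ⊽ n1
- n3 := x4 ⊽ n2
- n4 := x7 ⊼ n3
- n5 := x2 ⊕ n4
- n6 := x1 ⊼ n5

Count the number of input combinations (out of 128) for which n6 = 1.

n6 = x1 ⊼ n5 must be 1, so at least one of x1, n5 is 0.
Enumerating the 128 input combinations, 96 give n6 = 1 and 32 give n6 = 0.

96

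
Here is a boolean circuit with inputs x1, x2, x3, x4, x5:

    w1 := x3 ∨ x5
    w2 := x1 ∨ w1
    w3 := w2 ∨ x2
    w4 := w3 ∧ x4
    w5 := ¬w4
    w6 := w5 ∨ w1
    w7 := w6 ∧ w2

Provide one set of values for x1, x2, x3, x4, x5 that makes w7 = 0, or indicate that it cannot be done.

x1=0, x2=1, x3=0, x4=0, x5=0

Check with x1=0, x2=1, x3=0, x4=0, x5=0:
w1 = x3 ∨ x5 = 0 ∨ 0 = 0
w2 = x1 ∨ w1 = 0 ∨ 0 = 0
w3 = w2 ∨ x2 = 0 ∨ 1 = 1
w4 = w3 ∧ x4 = 1 ∧ 0 = 0
w5 = ¬w4 = ¬0 = 1
w6 = w5 ∨ w1 = 1 ∨ 0 = 1
w7 = w6 ∧ w2 = 1 ∧ 0 = 0
So w7 = 0 as required.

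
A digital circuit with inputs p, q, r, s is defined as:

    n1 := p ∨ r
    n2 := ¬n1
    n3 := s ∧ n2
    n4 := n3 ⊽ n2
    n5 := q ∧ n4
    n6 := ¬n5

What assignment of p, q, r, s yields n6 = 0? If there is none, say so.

n6 = ¬n5 must be 0, so n5 = 1.
n5 = q ∧ n4 must be 1, so both q = 1 and n4 = 1.
n4 = n3 ⊽ n2 must be 1, so both n3 = 0 and n2 = 0.
Check with p=1, q=1, r=1, s=0:
n1 = p ∨ r = 1 ∨ 1 = 1
n2 = ¬n1 = ¬1 = 0
n3 = s ∧ n2 = 0 ∧ 0 = 0
n4 = n3 ⊽ n2 = 0 ⊽ 0 = 1
n5 = q ∧ n4 = 1 ∧ 1 = 1
n6 = ¬n5 = ¬1 = 0
So n6 = 0 as required.

p=1, q=1, r=1, s=0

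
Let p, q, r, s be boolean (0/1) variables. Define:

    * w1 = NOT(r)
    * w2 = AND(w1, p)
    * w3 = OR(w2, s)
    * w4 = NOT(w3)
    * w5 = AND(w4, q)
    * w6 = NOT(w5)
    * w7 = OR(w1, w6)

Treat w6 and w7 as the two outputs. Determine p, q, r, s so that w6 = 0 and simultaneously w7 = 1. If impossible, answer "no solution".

Check with p=0 q=1 r=0 s=0:
w1 = NOT(r) = NOT 0 = 1
w2 = AND(w1, p) = AND(1, 0) = 0
w3 = OR(w2, s) = OR(0, 0) = 0
w4 = NOT(w3) = NOT 0 = 1
w5 = AND(w4, q) = AND(1, 1) = 1
w6 = NOT(w5) = NOT 1 = 0
w7 = OR(w1, w6) = OR(1, 0) = 1
So w6 = 0 and w7 = 1.

p=0 q=1 r=0 s=0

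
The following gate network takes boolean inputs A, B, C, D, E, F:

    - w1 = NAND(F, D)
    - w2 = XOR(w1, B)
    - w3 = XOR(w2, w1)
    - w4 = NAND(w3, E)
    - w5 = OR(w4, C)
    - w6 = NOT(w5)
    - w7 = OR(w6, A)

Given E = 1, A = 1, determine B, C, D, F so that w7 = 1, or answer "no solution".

Check with E = 1, A = 1 and B=0, C=0, D=1, F=0:
w1 = NAND(F, D) = NAND(0, 1) = 1
w2 = XOR(w1, B) = XOR(1, 0) = 1
w3 = XOR(w2, w1) = XOR(1, 1) = 0
w4 = NAND(w3, E) = NAND(0, 1) = 1
w5 = OR(w4, C) = OR(1, 0) = 1
w6 = NOT(w5) = NOT 1 = 0
w7 = OR(w6, A) = OR(0, 1) = 1
So w7 = 1.

B=0 C=0 D=1 F=0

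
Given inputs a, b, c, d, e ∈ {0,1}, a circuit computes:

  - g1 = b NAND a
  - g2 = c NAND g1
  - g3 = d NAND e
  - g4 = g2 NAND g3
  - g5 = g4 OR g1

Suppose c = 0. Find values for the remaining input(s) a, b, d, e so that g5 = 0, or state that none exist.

a=1, b=1, d=0, e=0

g5 = g4 OR g1 must be 0, so both g4 = 0 and g1 = 0.
g4 = g2 NAND g3 must be 0, so both g2 = 1 and g3 = 1.
Check with c = 0 and a=1, b=1, d=0, e=0:
g1 = b NAND a = 1 NAND 1 = 0
g2 = c NAND g1 = 0 NAND 0 = 1
g3 = d NAND e = 0 NAND 0 = 1
g4 = g2 NAND g3 = 1 NAND 1 = 0
g5 = g4 OR g1 = 0 OR 0 = 0
So g5 = 0.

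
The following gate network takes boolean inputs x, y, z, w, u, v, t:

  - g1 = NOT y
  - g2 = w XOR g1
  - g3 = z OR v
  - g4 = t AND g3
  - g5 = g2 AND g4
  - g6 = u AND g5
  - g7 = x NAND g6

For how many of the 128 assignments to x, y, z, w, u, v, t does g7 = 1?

g7 = x NAND g6 must be 1, so at least one of x, g6 is 0.
Enumerating the 128 input combinations, 122 give g7 = 1 and 6 give g7 = 0.

122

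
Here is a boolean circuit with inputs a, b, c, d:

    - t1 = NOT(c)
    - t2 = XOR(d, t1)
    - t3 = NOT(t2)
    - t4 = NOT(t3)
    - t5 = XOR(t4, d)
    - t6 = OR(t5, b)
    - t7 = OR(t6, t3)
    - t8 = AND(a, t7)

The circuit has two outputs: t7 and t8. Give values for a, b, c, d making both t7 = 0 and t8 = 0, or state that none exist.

Check with a=0 b=0 c=1 d=1:
t1 = NOT(c) = NOT 1 = 0
t2 = XOR(d, t1) = XOR(1, 0) = 1
t3 = NOT(t2) = NOT 1 = 0
t4 = NOT(t3) = NOT 0 = 1
t5 = XOR(t4, d) = XOR(1, 1) = 0
t6 = OR(t5, b) = OR(0, 0) = 0
t7 = OR(t6, t3) = OR(0, 0) = 0
t8 = AND(a, t7) = AND(0, 0) = 0
So t7 = 0 and t8 = 0.

a=0 b=0 c=1 d=1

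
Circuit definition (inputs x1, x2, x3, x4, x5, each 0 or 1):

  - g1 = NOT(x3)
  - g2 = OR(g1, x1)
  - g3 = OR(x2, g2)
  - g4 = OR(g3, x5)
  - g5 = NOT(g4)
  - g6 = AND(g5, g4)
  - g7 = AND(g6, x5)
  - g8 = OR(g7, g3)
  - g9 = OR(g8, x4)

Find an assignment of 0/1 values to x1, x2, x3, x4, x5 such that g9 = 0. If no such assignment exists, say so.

g9 = OR(g8, x4) must be 0, so both g8 = 0 and x4 = 0.
g8 = OR(g7, g3) must be 0, so both g7 = 0 and g3 = 0.
g7 = AND(g6, x5) must be 0, so at least one of g6, x5 is 0.
Check with x1=0, x2=0, x3=1, x4=0, x5=0:
g1 = NOT(x3) = NOT 1 = 0
g2 = OR(g1, x1) = OR(0, 0) = 0
g3 = OR(x2, g2) = OR(0, 0) = 0
g4 = OR(g3, x5) = OR(0, 0) = 0
g5 = NOT(g4) = NOT 0 = 1
g6 = AND(g5, g4) = AND(1, 0) = 0
g7 = AND(g6, x5) = AND(0, 0) = 0
g8 = OR(g7, g3) = OR(0, 0) = 0
g9 = OR(g8, x4) = OR(0, 0) = 0
So g9 = 0 as required.

x1=0, x2=0, x3=1, x4=0, x5=0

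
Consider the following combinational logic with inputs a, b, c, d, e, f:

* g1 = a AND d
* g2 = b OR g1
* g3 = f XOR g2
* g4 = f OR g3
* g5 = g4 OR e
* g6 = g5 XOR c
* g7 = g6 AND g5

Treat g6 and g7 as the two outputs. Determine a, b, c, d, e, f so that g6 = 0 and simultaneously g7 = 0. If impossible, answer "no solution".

a=0, b=0, c=1, d=1, e=0, f=1

Check with a=0, b=0, c=1, d=1, e=0, f=1:
g1 = a AND d = 0 AND 1 = 0
g2 = b OR g1 = 0 OR 0 = 0
g3 = f XOR g2 = 1 XOR 0 = 1
g4 = f OR g3 = 1 OR 1 = 1
g5 = g4 OR e = 1 OR 0 = 1
g6 = g5 XOR c = 1 XOR 1 = 0
g7 = g6 AND g5 = 0 AND 1 = 0
So g6 = 0 and g7 = 0.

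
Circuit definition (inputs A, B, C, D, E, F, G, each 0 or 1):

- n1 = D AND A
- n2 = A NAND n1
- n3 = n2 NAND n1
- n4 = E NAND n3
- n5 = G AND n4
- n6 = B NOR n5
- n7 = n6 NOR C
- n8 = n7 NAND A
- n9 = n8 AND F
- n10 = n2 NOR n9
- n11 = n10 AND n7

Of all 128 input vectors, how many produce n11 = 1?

n11 = n10 AND n7 must be 1, so both n10 = 1 and n7 = 1.
n10 = n2 NOR n9 must be 1, so both n2 = 0 and n9 = 0.
Enumerating the 128 input combinations, 10 give n11 = 1 and 118 give n11 = 0.

10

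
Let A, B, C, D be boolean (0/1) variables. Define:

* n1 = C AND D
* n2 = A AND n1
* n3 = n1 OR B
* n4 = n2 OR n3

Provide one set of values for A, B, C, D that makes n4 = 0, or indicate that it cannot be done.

A=1, B=0, C=0, D=1

n4 = n2 OR n3 must be 0, so both n2 = 0 and n3 = 0.
Check with A=1, B=0, C=0, D=1:
n1 = C AND D = 0 AND 1 = 0
n2 = A AND n1 = 1 AND 0 = 0
n3 = n1 OR B = 0 OR 0 = 0
n4 = n2 OR n3 = 0 OR 0 = 0
So n4 = 0 as required.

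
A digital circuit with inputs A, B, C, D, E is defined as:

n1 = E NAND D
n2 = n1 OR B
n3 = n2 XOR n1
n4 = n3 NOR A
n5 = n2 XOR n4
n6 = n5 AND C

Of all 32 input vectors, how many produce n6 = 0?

n6 = n5 AND C must be 0, so at least one of n5, C is 0.
Enumerating the 32 input combinations, 23 give n6 = 0 and 9 give n6 = 1.

23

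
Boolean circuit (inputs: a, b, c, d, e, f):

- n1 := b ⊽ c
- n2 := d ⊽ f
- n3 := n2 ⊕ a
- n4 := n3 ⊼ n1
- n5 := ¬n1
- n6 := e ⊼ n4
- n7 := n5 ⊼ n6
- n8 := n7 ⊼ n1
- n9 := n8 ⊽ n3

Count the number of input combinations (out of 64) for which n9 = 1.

n9 = n8 ⊽ n3 must be 1, so both n8 = 0 and n3 = 0.
n8 = n7 ⊼ n1 must be 0, so both n7 = 1 and n1 = 1.
Enumerating the 64 input combinations, 8 give n9 = 1 and 56 give n9 = 0.

8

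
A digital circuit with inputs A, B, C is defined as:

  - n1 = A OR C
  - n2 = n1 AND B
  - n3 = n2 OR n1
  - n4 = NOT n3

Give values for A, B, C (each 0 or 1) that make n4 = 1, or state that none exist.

A=0 B=1 C=0

n4 = NOT n3 must be 1, so n3 = 0.
Check with A=0 B=1 C=0:
n1 = A OR C = 0 OR 0 = 0
n2 = n1 AND B = 0 AND 1 = 0
n3 = n2 OR n1 = 0 OR 0 = 0
n4 = NOT n3 = NOT 0 = 1
So n4 = 1 as required.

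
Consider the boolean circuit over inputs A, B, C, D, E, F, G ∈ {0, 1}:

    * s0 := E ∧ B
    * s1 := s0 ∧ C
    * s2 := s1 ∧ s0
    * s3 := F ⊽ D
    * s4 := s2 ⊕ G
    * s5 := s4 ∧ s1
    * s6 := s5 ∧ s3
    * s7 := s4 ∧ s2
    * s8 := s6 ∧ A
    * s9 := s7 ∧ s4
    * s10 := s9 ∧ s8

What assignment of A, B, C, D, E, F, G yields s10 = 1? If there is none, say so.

Check with A=1 B=1 C=1 D=0 E=1 F=0 G=0:
s0 = E ∧ B = 1 ∧ 1 = 1
s1 = s0 ∧ C = 1 ∧ 1 = 1
s2 = s1 ∧ s0 = 1 ∧ 1 = 1
s3 = F ⊽ D = 0 ⊽ 0 = 1
s4 = s2 ⊕ G = 1 ⊕ 0 = 1
s5 = s4 ∧ s1 = 1 ∧ 1 = 1
s6 = s5 ∧ s3 = 1 ∧ 1 = 1
s7 = s4 ∧ s2 = 1 ∧ 1 = 1
s8 = s6 ∧ A = 1 ∧ 1 = 1
s9 = s7 ∧ s4 = 1 ∧ 1 = 1
s10 = s9 ∧ s8 = 1 ∧ 1 = 1
So s10 = 1 as required.

A=1 B=1 C=1 D=0 E=1 F=0 G=0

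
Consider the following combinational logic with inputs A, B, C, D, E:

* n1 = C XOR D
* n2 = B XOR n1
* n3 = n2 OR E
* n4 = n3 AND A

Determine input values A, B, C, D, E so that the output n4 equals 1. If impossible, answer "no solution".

n4 = n3 AND A must be 1, so both n3 = 1 and A = 1.
Check with A=1, B=0, C=1, D=0, E=0:
n1 = C XOR D = 1 XOR 0 = 1
n2 = B XOR n1 = 0 XOR 1 = 1
n3 = n2 OR E = 1 OR 0 = 1
n4 = n3 AND A = 1 AND 1 = 1
So n4 = 1 as required.

A=1, B=0, C=1, D=0, E=0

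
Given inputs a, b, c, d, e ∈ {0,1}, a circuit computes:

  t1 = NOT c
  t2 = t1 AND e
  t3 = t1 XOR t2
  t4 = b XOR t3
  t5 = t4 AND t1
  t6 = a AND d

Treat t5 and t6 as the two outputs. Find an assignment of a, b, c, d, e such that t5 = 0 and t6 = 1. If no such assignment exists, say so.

a=1 b=0 c=1 d=1 e=0

Check with a=1 b=0 c=1 d=1 e=0:
t1 = NOT c = NOT 1 = 0
t2 = t1 AND e = 0 AND 0 = 0
t3 = t1 XOR t2 = 0 XOR 0 = 0
t4 = b XOR t3 = 0 XOR 0 = 0
t5 = t4 AND t1 = 0 AND 0 = 0
t6 = a AND d = 1 AND 1 = 1
So t5 = 0 and t6 = 1.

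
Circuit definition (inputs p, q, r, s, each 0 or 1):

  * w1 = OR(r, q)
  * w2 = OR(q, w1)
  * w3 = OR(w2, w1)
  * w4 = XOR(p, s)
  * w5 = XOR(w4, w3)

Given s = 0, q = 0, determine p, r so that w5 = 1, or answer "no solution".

p=1, r=0

w5 = XOR(w4, w3) must be 1, so w4 and w3 differ.
Check with s = 0, q = 0 and p=1, r=0:
w1 = OR(r, q) = OR(0, 0) = 0
w2 = OR(q, w1) = OR(0, 0) = 0
w3 = OR(w2, w1) = OR(0, 0) = 0
w4 = XOR(p, s) = XOR(1, 0) = 1
w5 = XOR(w4, w3) = XOR(1, 0) = 1
So w5 = 1.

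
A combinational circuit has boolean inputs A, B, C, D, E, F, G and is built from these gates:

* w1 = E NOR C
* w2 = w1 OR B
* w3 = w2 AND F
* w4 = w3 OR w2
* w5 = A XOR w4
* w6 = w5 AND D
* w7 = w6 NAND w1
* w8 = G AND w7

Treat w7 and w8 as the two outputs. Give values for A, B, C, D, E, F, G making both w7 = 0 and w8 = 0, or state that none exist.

Check with A=0 B=1 C=0 D=1 E=0 F=0 G=1:
w1 = E NOR C = 0 NOR 0 = 1
w2 = w1 OR B = 1 OR 1 = 1
w3 = w2 AND F = 1 AND 0 = 0
w4 = w3 OR w2 = 0 OR 1 = 1
w5 = A XOR w4 = 0 XOR 1 = 1
w6 = w5 AND D = 1 AND 1 = 1
w7 = w6 NAND w1 = 1 NAND 1 = 0
w8 = G AND w7 = 1 AND 0 = 0
So w7 = 0 and w8 = 0.

A=0 B=1 C=0 D=1 E=0 F=0 G=1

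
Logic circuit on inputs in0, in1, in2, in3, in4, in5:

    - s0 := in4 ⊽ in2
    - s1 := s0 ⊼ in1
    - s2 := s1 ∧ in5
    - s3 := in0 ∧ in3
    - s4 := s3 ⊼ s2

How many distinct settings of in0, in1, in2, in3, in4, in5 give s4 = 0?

s4 = s3 ⊼ s2 must be 0, so both s3 = 1 and s2 = 1.
Enumerating the 64 input combinations, 7 give s4 = 0 and 57 give s4 = 1.

7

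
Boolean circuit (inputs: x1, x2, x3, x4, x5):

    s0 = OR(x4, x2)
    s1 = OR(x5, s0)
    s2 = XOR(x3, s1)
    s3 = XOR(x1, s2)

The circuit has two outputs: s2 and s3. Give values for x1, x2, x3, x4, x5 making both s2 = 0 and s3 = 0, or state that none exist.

x1=0 x2=0 x3=1 x4=0 x5=1

Check with x1=0 x2=0 x3=1 x4=0 x5=1:
s0 = OR(x4, x2) = OR(0, 0) = 0
s1 = OR(x5, s0) = OR(1, 0) = 1
s2 = XOR(x3, s1) = XOR(1, 1) = 0
s3 = XOR(x1, s2) = XOR(0, 0) = 0
So s2 = 0 and s3 = 0.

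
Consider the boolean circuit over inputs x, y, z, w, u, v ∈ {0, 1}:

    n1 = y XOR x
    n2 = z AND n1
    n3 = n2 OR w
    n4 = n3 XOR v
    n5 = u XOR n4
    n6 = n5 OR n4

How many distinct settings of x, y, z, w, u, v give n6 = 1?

n6 = n5 OR n4 must be 1, so at least one of n5, n4 is 1.
Enumerating the 64 input combinations, 48 give n6 = 1 and 16 give n6 = 0.

48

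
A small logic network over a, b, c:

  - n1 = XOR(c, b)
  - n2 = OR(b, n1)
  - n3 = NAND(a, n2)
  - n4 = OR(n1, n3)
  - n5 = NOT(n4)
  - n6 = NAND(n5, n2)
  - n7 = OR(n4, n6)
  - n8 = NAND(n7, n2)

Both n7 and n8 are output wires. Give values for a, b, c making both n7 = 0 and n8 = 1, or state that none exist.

Check with a=1, b=1, c=1:
n1 = XOR(c, b) = XOR(1, 1) = 0
n2 = OR(b, n1) = OR(1, 0) = 1
n3 = NAND(a, n2) = NAND(1, 1) = 0
n4 = OR(n1, n3) = OR(0, 0) = 0
n5 = NOT(n4) = NOT 0 = 1
n6 = NAND(n5, n2) = NAND(1, 1) = 0
n7 = OR(n4, n6) = OR(0, 0) = 0
n8 = NAND(n7, n2) = NAND(0, 1) = 1
So n7 = 0 and n8 = 1.

a=1, b=1, c=1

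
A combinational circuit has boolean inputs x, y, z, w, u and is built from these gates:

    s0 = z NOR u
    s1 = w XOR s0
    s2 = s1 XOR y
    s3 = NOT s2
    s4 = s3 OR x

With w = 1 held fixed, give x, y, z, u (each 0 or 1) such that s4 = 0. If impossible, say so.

x=0, y=0, z=1, u=1

s4 = s3 OR x must be 0, so both s3 = 0 and x = 0.
Check with w = 1 and x=0, y=0, z=1, u=1:
s0 = z NOR u = 1 NOR 1 = 0
s1 = w XOR s0 = 1 XOR 0 = 1
s2 = s1 XOR y = 1 XOR 0 = 1
s3 = NOT s2 = NOT 1 = 0
s4 = s3 OR x = 0 OR 0 = 0
So s4 = 0.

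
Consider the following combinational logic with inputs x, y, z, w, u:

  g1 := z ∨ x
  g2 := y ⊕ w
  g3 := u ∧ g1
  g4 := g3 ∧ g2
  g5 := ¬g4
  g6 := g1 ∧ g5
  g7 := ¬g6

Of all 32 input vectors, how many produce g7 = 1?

14

g7 = ¬g6 must be 1, so g6 = 0.
g6 = g1 ∧ g5 must be 0, so at least one of g1, g5 is 0.
Enumerating the 32 input combinations, 14 give g7 = 1 and 18 give g7 = 0.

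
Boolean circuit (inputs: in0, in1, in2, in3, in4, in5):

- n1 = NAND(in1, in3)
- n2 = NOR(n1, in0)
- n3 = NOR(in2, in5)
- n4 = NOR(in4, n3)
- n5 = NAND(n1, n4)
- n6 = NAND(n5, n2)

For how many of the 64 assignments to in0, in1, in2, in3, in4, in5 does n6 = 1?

56

n6 = NAND(n5, n2) must be 1, so at least one of n5, n2 is 0.
Enumerating the 64 input combinations, 56 give n6 = 1 and 8 give n6 = 0.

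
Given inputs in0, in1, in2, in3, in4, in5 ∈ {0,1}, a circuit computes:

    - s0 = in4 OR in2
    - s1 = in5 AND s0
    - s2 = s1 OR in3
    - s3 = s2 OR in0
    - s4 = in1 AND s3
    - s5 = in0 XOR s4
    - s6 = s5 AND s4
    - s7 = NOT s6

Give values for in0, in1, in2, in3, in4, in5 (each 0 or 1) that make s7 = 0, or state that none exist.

in0=0, in1=1, in2=0, in3=1, in4=1, in5=1

Check with in0=0, in1=1, in2=0, in3=1, in4=1, in5=1:
s0 = in4 OR in2 = 1 OR 0 = 1
s1 = in5 AND s0 = 1 AND 1 = 1
s2 = s1 OR in3 = 1 OR 1 = 1
s3 = s2 OR in0 = 1 OR 0 = 1
s4 = in1 AND s3 = 1 AND 1 = 1
s5 = in0 XOR s4 = 0 XOR 1 = 1
s6 = s5 AND s4 = 1 AND 1 = 1
s7 = NOT s6 = NOT 1 = 0
So s7 = 0 as required.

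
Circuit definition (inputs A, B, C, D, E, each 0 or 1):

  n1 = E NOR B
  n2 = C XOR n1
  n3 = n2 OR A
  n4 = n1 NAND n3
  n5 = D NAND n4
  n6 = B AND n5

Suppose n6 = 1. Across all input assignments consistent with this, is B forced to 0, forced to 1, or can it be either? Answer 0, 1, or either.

n6 = B AND n5 must be 1, so both B = 1 and n5 = 1.
Every assignment with n6 = 1 has B = 1; there are 8 such assignment(s).

1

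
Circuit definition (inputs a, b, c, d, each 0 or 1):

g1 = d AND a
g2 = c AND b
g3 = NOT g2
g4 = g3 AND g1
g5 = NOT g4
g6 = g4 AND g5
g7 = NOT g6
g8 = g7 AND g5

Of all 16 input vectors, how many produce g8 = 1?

13

g8 = g7 AND g5 must be 1, so both g7 = 1 and g5 = 1.
g7 = NOT g6 must be 1, so g6 = 0.
g5 = NOT g4 must be 1, so g4 = 0.
Enumerating the 16 input combinations, 13 give g8 = 1 and 3 give g8 = 0.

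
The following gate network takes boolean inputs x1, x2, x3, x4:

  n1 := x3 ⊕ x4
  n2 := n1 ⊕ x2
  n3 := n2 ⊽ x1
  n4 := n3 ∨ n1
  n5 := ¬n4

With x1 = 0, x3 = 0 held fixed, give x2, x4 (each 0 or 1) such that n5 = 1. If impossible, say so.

x2=1 x4=0

Check with x1 = 0, x3 = 0 and x2=1, x4=0:
n1 = x3 ⊕ x4 = 0 ⊕ 0 = 0
n2 = n1 ⊕ x2 = 0 ⊕ 1 = 1
n3 = n2 ⊽ x1 = 1 ⊽ 0 = 0
n4 = n3 ∨ n1 = 0 ∨ 0 = 0
n5 = ¬n4 = ¬0 = 1
So n5 = 1.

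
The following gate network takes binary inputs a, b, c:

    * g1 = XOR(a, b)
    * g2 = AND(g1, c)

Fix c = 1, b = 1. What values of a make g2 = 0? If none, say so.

g2 = AND(g1, c) must be 0, so at least one of g1, c is 0.
Check with c = 1, b = 1 and a=1:
g1 = XOR(a, b) = XOR(1, 1) = 0
g2 = AND(g1, c) = AND(0, 1) = 0
So g2 = 0.

a=1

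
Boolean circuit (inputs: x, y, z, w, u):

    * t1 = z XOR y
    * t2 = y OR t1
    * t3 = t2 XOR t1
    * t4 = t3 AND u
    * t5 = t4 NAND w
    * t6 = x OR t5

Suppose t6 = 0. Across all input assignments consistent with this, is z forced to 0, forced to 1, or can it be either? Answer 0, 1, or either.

t6 = x OR t5 must be 0, so both x = 0 and t5 = 0.
Every assignment with t6 = 0 has z = 1; there are 1 such assignment(s).
  x=0, y=1, z=1, w=1, u=1

1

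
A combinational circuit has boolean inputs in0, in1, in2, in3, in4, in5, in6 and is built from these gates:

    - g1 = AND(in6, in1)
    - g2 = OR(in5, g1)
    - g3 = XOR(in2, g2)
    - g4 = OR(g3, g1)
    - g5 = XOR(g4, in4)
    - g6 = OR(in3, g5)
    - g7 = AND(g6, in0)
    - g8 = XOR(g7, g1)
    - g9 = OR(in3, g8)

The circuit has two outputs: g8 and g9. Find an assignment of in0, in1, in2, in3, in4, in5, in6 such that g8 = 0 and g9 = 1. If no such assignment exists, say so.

in0=0, in1=1, in2=0, in3=1, in4=0, in5=0, in6=0

Check with in0=0, in1=1, in2=0, in3=1, in4=0, in5=0, in6=0:
g1 = AND(in6, in1) = AND(0, 1) = 0
g2 = OR(in5, g1) = OR(0, 0) = 0
g3 = XOR(in2, g2) = XOR(0, 0) = 0
g4 = OR(g3, g1) = OR(0, 0) = 0
g5 = XOR(g4, in4) = XOR(0, 0) = 0
g6 = OR(in3, g5) = OR(1, 0) = 1
g7 = AND(g6, in0) = AND(1, 0) = 0
g8 = XOR(g7, g1) = XOR(0, 0) = 0
g9 = OR(in3, g8) = OR(1, 0) = 1
So g8 = 0 and g9 = 1.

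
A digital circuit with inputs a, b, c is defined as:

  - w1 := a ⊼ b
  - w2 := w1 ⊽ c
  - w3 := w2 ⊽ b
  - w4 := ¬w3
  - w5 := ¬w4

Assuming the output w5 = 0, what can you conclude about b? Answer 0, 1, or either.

1

w5 = ¬w4 must be 0, so w4 = 1.
Every assignment with w5 = 0 has b = 1; there are 4 such assignment(s).
  a=0, b=1, c=0
  a=0, b=1, c=1
  a=1, b=1, c=0
  a=1, b=1, c=1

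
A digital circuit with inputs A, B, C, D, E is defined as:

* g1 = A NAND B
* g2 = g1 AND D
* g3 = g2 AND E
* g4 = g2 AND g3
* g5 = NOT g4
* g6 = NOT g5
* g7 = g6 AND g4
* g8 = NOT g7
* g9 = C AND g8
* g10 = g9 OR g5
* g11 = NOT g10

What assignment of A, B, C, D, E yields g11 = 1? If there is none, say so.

A=0, B=0, C=0, D=1, E=1

g11 = NOT g10 must be 1, so g10 = 0.
g10 = g9 OR g5 must be 0, so both g9 = 0 and g5 = 0.
g9 = C AND g8 must be 0, so at least one of C, g8 is 0.
Check with A=0, B=0, C=0, D=1, E=1:
g1 = A NAND B = 0 NAND 0 = 1
g2 = g1 AND D = 1 AND 1 = 1
g3 = g2 AND E = 1 AND 1 = 1
g4 = g2 AND g3 = 1 AND 1 = 1
g5 = NOT g4 = NOT 1 = 0
g6 = NOT g5 = NOT 0 = 1
g7 = g6 AND g4 = 1 AND 1 = 1
g8 = NOT g7 = NOT 1 = 0
g9 = C AND g8 = 0 AND 0 = 0
g10 = g9 OR g5 = 0 OR 0 = 0
g11 = NOT g10 = NOT 0 = 1
So g11 = 1 as required.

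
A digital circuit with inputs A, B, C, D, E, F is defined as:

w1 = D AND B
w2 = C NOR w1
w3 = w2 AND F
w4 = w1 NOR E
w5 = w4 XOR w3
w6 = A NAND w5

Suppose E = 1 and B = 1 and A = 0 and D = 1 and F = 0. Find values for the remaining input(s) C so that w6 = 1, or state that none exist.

C=0

w6 = A NAND w5 must be 1, so at least one of A, w5 is 0.
Check with E = 1 and B = 1 and A = 0 and D = 1 and F = 0 and C=0:
w1 = D AND B = 1 AND 1 = 1
w2 = C NOR w1 = 0 NOR 1 = 0
w3 = w2 AND F = 0 AND 0 = 0
w4 = w1 NOR E = 1 NOR 1 = 0
w5 = w4 XOR w3 = 0 XOR 0 = 0
w6 = A NAND w5 = 0 NAND 0 = 1
So w6 = 1.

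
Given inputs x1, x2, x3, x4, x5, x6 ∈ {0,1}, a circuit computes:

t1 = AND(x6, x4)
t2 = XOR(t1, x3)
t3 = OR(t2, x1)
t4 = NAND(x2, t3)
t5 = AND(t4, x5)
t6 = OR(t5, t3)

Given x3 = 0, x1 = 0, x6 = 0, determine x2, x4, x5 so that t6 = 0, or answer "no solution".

t6 = OR(t5, t3) must be 0, so both t5 = 0 and t3 = 0.
Check with x3 = 0, x1 = 0, x6 = 0 and x2=1, x4=0, x5=0:
t1 = AND(x6, x4) = AND(0, 0) = 0
t2 = XOR(t1, x3) = XOR(0, 0) = 0
t3 = OR(t2, x1) = OR(0, 0) = 0
t4 = NAND(x2, t3) = NAND(1, 0) = 1
t5 = AND(t4, x5) = AND(1, 0) = 0
t6 = OR(t5, t3) = OR(0, 0) = 0
So t6 = 0.

x2=1, x4=0, x5=0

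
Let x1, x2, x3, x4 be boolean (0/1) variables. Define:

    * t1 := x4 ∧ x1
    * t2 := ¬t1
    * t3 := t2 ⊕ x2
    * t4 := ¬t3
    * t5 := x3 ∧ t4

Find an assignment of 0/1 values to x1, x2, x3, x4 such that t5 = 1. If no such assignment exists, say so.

x1=0, x2=1, x3=1, x4=0

Check with x1=0, x2=1, x3=1, x4=0:
t1 = x4 ∧ x1 = 0 ∧ 0 = 0
t2 = ¬t1 = ¬0 = 1
t3 = t2 ⊕ x2 = 1 ⊕ 1 = 0
t4 = ¬t3 = ¬0 = 1
t5 = x3 ∧ t4 = 1 ∧ 1 = 1
So t5 = 1 as required.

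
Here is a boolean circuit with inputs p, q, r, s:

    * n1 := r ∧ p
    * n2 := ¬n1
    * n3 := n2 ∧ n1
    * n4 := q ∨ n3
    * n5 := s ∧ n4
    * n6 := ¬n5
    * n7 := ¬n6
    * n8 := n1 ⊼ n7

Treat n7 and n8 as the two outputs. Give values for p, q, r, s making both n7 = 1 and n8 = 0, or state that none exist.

p=1, q=1, r=1, s=1

Check with p=1, q=1, r=1, s=1:
n1 = r ∧ p = 1 ∧ 1 = 1
n2 = ¬n1 = ¬1 = 0
n3 = n2 ∧ n1 = 0 ∧ 1 = 0
n4 = q ∨ n3 = 1 ∨ 0 = 1
n5 = s ∧ n4 = 1 ∧ 1 = 1
n6 = ¬n5 = ¬1 = 0
n7 = ¬n6 = ¬0 = 1
n8 = n1 ⊼ n7 = 1 ⊼ 1 = 0
So n7 = 1 and n8 = 0.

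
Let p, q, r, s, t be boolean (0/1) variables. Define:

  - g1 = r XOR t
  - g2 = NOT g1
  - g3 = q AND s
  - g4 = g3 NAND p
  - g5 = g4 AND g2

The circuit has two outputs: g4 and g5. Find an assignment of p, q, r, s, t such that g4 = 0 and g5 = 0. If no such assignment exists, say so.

Check with p=1, q=1, r=0, s=1, t=1:
g1 = r XOR t = 0 XOR 1 = 1
g2 = NOT g1 = NOT 1 = 0
g3 = q AND s = 1 AND 1 = 1
g4 = g3 NAND p = 1 NAND 1 = 0
g5 = g4 AND g2 = 0 AND 0 = 0
So g4 = 0 and g5 = 0.

p=1, q=1, r=0, s=1, t=1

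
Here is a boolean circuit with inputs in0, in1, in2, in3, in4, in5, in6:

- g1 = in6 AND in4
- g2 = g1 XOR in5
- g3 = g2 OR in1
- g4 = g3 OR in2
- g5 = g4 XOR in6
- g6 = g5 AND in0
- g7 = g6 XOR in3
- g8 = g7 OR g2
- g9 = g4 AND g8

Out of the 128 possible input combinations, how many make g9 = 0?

40

g9 = g4 AND g8 must be 0, so at least one of g4, g8 is 0.
Enumerating the 128 input combinations, 40 give g9 = 0 and 88 give g9 = 1.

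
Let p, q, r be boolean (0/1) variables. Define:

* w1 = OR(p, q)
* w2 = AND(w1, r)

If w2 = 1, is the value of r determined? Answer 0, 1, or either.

1

w2 = AND(w1, r) must be 1, so both w1 = 1 and r = 1.
w1 = OR(p, q) must be 1, so at least one of p, q is 1.
Every assignment with w2 = 1 has r = 1; there are 3 such assignment(s).
  p=0, q=1, r=1
  p=1, q=0, r=1
  p=1, q=1, r=1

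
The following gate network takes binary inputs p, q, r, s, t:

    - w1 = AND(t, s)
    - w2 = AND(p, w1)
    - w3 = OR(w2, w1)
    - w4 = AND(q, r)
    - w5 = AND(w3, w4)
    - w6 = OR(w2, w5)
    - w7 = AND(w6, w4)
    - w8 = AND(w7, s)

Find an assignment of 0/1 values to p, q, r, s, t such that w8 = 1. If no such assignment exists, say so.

w8 = AND(w7, s) must be 1, so both w7 = 1 and s = 1.
w7 = AND(w6, w4) must be 1, so both w6 = 1 and w4 = 1.
Check with p=0, q=1, r=1, s=1, t=1:
w1 = AND(t, s) = AND(1, 1) = 1
w2 = AND(p, w1) = AND(0, 1) = 0
w3 = OR(w2, w1) = OR(0, 1) = 1
w4 = AND(q, r) = AND(1, 1) = 1
w5 = AND(w3, w4) = AND(1, 1) = 1
w6 = OR(w2, w5) = OR(0, 1) = 1
w7 = AND(w6, w4) = AND(1, 1) = 1
w8 = AND(w7, s) = AND(1, 1) = 1
So w8 = 1 as required.

p=0, q=1, r=1, s=1, t=1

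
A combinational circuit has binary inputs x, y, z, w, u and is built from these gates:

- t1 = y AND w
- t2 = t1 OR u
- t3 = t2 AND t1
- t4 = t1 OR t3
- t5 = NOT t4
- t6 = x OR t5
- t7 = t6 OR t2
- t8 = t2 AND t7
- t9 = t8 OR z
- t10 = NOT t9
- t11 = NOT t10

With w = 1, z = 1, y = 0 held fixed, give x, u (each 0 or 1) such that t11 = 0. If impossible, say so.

With w = 1, z = 1, y = 0 fixed, none of the 4 settings of x, u give t11 = 0.
For example, with x=0, u=0:
t1 = y AND w = 0 AND 1 = 0
t2 = t1 OR u = 0 OR 0 = 0
t3 = t2 AND t1 = 0 AND 0 = 0
t4 = t1 OR t3 = 0 OR 0 = 0
t5 = NOT t4 = NOT 0 = 1
t6 = x OR t5 = 0 OR 1 = 1
t7 = t6 OR t2 = 1 OR 0 = 1
t8 = t2 AND t7 = 0 AND 1 = 0
t9 = t8 OR z = 0 OR 1 = 1
t10 = NOT t9 = NOT 1 = 0
t11 = NOT t10 = NOT 0 = 1
giving t11 = 1 ≠ 0.

no solution exists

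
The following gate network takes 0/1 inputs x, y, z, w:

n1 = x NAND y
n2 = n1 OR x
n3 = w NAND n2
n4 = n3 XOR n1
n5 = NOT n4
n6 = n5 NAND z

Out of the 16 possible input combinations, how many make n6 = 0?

n6 = n5 NAND z must be 0, so both n5 = 1 and z = 1.
n5 = NOT n4 must be 1, so n4 = 0.
n4 = n3 XOR n1 must be 0, so n3 and n1 are equal.
Satisfying assignments:
  x=0, y=0, z=1, w=0
  x=0, y=1, z=1, w=0
  x=1, y=0, z=1, w=0
  x=1, y=1, z=1, w=1

4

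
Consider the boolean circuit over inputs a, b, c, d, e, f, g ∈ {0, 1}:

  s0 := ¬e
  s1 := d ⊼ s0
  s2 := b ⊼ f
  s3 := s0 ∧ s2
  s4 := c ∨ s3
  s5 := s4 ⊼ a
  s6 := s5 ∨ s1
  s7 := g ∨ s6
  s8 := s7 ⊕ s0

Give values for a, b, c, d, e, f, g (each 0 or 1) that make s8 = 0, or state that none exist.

a=1, b=0, c=0, d=0, e=0, f=1, g=0

s8 = s7 ⊕ s0 must be 0, so s7 and s0 are equal.
Check with a=1, b=0, c=0, d=0, e=0, f=1, g=0:
s0 = ¬e = ¬0 = 1
s1 = d ⊼ s0 = 0 ⊼ 1 = 1
s2 = b ⊼ f = 0 ⊼ 1 = 1
s3 = s0 ∧ s2 = 1 ∧ 1 = 1
s4 = c ∨ s3 = 0 ∨ 1 = 1
s5 = s4 ⊼ a = 1 ⊼ 1 = 0
s6 = s5 ∨ s1 = 0 ∨ 1 = 1
s7 = g ∨ s6 = 0 ∨ 1 = 1
s8 = s7 ⊕ s0 = 1 ⊕ 1 = 0
So s8 = 0 as required.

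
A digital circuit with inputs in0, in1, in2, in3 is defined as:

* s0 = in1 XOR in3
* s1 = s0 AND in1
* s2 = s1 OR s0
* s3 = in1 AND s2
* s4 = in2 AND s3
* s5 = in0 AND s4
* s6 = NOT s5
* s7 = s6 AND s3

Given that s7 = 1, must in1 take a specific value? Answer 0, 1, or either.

1

s7 = s6 AND s3 must be 1, so both s6 = 1 and s3 = 1.
Every assignment with s7 = 1 has in1 = 1; there are 3 such assignment(s).
  in0=0, in1=1, in2=0, in3=0
  in0=0, in1=1, in2=1, in3=0
  in0=1, in1=1, in2=0, in3=0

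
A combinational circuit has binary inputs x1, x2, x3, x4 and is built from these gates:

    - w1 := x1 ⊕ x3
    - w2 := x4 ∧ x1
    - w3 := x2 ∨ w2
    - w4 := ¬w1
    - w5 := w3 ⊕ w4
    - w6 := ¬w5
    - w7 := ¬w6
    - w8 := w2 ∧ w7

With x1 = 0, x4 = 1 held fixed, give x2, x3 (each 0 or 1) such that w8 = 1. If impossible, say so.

With x1 = 0, x4 = 1 fixed, none of the 4 settings of x2, x3 give w8 = 1.
For example, with x2=1, x3=1:
w1 = x1 ⊕ x3 = 0 ⊕ 1 = 1
w2 = x4 ∧ x1 = 1 ∧ 0 = 0
w3 = x2 ∨ w2 = 1 ∨ 0 = 1
w4 = ¬w1 = ¬1 = 0
w5 = w3 ⊕ w4 = 1 ⊕ 0 = 1
w6 = ¬w5 = ¬1 = 0
w7 = ¬w6 = ¬0 = 1
w8 = w2 ∧ w7 = 0 ∧ 1 = 0
giving w8 = 0 ≠ 1.

no solution exists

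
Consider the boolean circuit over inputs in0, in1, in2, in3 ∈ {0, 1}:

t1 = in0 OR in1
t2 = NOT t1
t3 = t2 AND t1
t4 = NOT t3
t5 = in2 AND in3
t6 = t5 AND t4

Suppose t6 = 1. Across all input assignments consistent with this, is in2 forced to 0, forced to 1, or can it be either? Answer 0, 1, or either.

1

t6 = t5 AND t4 must be 1, so both t5 = 1 and t4 = 1.
Every assignment with t6 = 1 has in2 = 1; there are 4 such assignment(s).
  in0=0, in1=0, in2=1, in3=1
  in0=0, in1=1, in2=1, in3=1
  in0=1, in1=0, in2=1, in3=1
  in0=1, in1=1, in2=1, in3=1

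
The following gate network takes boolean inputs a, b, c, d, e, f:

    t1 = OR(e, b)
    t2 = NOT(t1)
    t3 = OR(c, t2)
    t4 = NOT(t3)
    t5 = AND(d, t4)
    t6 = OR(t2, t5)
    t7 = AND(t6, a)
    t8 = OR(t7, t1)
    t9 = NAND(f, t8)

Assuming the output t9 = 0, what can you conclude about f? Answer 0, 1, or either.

t9 = NAND(f, t8) must be 0, so both f = 1 and t8 = 1.
t8 = OR(t7, t1) must be 1, so at least one of t7, t1 is 1.
Every assignment with t9 = 0 has f = 1; there are 28 such assignment(s).

1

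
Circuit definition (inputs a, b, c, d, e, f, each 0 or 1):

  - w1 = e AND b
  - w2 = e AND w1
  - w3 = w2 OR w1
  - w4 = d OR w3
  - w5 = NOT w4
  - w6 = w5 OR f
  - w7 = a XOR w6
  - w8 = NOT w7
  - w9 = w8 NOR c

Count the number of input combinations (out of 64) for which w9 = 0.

w9 = w8 NOR c must be 0, so at least one of w8, c is 1.
Enumerating the 64 input combinations, 48 give w9 = 0 and 16 give w9 = 1.

48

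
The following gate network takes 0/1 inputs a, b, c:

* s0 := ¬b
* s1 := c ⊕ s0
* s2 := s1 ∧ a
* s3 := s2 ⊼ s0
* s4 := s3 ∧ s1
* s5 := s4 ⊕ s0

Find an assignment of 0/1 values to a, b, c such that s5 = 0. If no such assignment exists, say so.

a=0, b=1, c=0

Check with a=0, b=1, c=0:
s0 = ¬b = ¬1 = 0
s1 = c ⊕ s0 = 0 ⊕ 0 = 0
s2 = s1 ∧ a = 0 ∧ 0 = 0
s3 = s2 ⊼ s0 = 0 ⊼ 0 = 1
s4 = s3 ∧ s1 = 1 ∧ 0 = 0
s5 = s4 ⊕ s0 = 0 ⊕ 0 = 0
So s5 = 0 as required.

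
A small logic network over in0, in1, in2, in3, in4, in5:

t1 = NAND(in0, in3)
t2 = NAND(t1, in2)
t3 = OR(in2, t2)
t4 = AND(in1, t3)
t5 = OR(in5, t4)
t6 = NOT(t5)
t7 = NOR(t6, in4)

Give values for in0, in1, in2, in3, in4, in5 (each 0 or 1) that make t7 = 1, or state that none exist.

t7 = NOR(t6, in4) must be 1, so both t6 = 0 and in4 = 0.
Check with in0=0, in1=1, in2=0, in3=1, in4=0, in5=1:
t1 = NAND(in0, in3) = NAND(0, 1) = 1
t2 = NAND(t1, in2) = NAND(1, 0) = 1
t3 = OR(in2, t2) = OR(0, 1) = 1
t4 = AND(in1, t3) = AND(1, 1) = 1
t5 = OR(in5, t4) = OR(1, 1) = 1
t6 = NOT(t5) = NOT 1 = 0
t7 = NOR(t6, in4) = NOR(0, 0) = 1
So t7 = 1 as required.

in0=0, in1=1, in2=0, in3=1, in4=0, in5=1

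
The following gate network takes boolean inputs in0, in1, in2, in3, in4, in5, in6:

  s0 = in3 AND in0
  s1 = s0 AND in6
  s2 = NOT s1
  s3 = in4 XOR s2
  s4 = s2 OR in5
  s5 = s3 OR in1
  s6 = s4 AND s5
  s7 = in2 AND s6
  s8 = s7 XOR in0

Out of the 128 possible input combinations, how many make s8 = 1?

67

s8 = s7 XOR in0 must be 1, so s7 and in0 differ.
Enumerating the 128 input combinations, 67 give s8 = 1 and 61 give s8 = 0.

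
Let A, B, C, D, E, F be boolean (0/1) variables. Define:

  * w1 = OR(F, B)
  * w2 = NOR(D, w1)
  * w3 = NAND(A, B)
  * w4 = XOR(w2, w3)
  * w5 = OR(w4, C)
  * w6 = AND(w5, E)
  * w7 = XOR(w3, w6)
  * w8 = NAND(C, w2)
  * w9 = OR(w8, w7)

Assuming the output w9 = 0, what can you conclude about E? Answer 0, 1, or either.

w9 = OR(w8, w7) must be 0, so both w8 = 0 and w7 = 0.
w8 = NAND(C, w2) must be 0, so both C = 1 and w2 = 1.
Every assignment with w9 = 0 has E = 1; there are 2 such assignment(s).
  A=0, B=0, C=1, D=0, E=1, F=0
  A=1, B=0, C=1, D=0, E=1, F=0

1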